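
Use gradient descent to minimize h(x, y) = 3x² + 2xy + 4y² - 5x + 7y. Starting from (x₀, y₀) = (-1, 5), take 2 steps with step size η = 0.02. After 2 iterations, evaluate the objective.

69.12271488

∇h = (6x + 2y - 5, 2x + 8y + 7)
(x₁, y₁) = (-1, 5) − 0.02·(-1, 45) = (-0.98, 4.1)
(x₂, y₂) = (-0.98, 4.1) − 0.02·(-2.68, 37.84) = (-0.9264, 3.3432)
h(-0.9264, 3.3432) = 69.12271488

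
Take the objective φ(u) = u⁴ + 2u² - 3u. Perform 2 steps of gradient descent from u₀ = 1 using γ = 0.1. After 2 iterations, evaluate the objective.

φ′(u) = 4u³ + 4u - 3
u₁ = 1 − 0.1·5 = 0.5
u₂ = 0.5 − 0.1·(-0.5) = 0.55
φ(0.55) = -0.95349375

-0.95349375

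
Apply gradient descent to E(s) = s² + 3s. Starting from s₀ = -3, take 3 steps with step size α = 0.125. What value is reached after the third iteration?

-2.1328125

E′(s) = 2s + 3
s₁ = -3 − 0.125·(-3) = -2.625
s₂ = -2.625 − 0.125·(-2.25) = -2.34375
s₃ = -2.34375 − 0.125·(-1.6875) = -2.1328125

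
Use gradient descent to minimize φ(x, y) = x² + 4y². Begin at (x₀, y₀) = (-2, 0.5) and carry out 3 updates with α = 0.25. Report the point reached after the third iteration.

∇φ = (2x, 8y)
(x₁, y₁) = (-2, 0.5) − 0.25·(-4, 4) = (-1, -0.5)
(x₂, y₂) = (-1, -0.5) − 0.25·(-2, -4) = (-0.5, 0.5)
(x₃, y₃) = (-0.5, 0.5) − 0.25·(-1, 4) = (-0.25, -0.5)

(-0.25, -0.5)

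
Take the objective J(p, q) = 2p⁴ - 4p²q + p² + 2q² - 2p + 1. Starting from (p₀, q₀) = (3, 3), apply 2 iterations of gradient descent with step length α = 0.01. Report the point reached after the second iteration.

(1.62263936, 3.202816)

∇J = (8p³ - 8pq + 2p - 2, -4p² + 4q)
(p₁, q₁) = (3, 3) − 0.01·(148, -24) = (1.52, 3.24)
(p₂, q₂) = (1.52, 3.24) − 0.01·(-10.263936, 3.7184) = (1.62263936, 3.202816)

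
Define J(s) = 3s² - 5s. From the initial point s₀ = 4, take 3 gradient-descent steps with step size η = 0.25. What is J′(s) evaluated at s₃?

-2.375

J′(s) = 6s - 5
s₁ = 4 − 0.25·19 = -0.75
s₂ = -0.75 − 0.25·(-9.5) = 1.625
s₃ = 1.625 − 0.25·4.75 = 0.4375
J′(s) at (0.4375) = -2.375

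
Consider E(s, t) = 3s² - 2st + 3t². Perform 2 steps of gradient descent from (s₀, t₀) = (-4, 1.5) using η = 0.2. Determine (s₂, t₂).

(-1.04, 0.94)

∇E = (6s - 2t, -2s + 6t)
Step 1: at (-4, 1.5), ∇E = (-27, 17) → (-4, 1.5) − 0.2·(-27, 17) = (1.4, -1.9)
Step 2: at (1.4, -1.9), ∇E = (12.2, -14.2) → (1.4, -1.9) − 0.2·(12.2, -14.2) = (-1.04, 0.94)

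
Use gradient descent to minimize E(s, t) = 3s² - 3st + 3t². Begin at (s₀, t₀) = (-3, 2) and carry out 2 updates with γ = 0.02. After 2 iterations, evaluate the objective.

∇E = (6s - 3t, -3s + 6t)
Step 1: at (-3, 2), ∇E = (-24, 21) → (-3, 2) − 0.02·(-24, 21) = (-2.52, 1.58)
Step 2: at (-2.52, 1.58), ∇E = (-19.86, 17.04) → (-2.52, 1.58) − 0.02·(-19.86, 17.04) = (-2.1228, 1.2392)
E(-2.1228, 1.2392) = 26.01741072

26.01741072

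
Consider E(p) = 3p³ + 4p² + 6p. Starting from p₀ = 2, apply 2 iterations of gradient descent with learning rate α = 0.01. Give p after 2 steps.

1.064924

E′(p) = 9p² + 8p + 6
Step 1: E′(2) = 58; p₁ = 2 − 0.01·58 = 1.42
Step 2: E′(1.42) = 35.5076; p₂ = 1.42 − 0.01·35.5076 = 1.064924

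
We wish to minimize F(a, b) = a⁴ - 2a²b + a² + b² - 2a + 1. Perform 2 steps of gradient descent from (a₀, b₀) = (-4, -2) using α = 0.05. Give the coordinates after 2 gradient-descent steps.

(-249.5318, 11.701)

∇F = (4a³ - 4ab + 2a - 2, -2a² + 2b)
(a₁, b₁) = (-4, -2) − 0.05·(-298, -36) = (10.9, -0.2)
(a₂, b₂) = (10.9, -0.2) − 0.05·(5208.636, -238.02) = (-249.5318, 11.701)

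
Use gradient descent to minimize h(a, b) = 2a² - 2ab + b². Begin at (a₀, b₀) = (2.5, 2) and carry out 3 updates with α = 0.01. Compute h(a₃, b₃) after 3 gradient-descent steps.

5.509114315168

∇h = (4a - 2b, -2a + 2b)
Step 1: at (2.5, 2), ∇h = (6, -1) → (2.5, 2) − 0.01·(6, -1) = (2.44, 2.01)
Step 2: at (2.44, 2.01), ∇h = (5.74, -0.86) → (2.44, 2.01) − 0.01·(5.74, -0.86) = (2.3826, 2.0186)
Step 3: at (2.3826, 2.0186), ∇h = (5.4932, -0.728) → (2.3826, 2.0186) − 0.01·(5.4932, -0.728) = (2.327668, 2.02588)
h(2.327668, 2.02588) = 5.509114315168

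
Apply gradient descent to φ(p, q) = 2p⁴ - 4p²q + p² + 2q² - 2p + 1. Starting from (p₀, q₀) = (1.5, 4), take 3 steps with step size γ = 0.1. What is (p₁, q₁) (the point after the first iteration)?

(3.5, 3.3)

∇φ = (8p³ - 8pq + 2p - 2, -4p² + 4q)
(p₁, q₁) = (1.5, 4) − 0.1·(-20, 7) = (3.5, 3.3)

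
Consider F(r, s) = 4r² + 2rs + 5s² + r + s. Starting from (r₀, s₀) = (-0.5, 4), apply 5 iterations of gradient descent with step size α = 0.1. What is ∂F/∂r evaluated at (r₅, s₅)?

∇F = (8r + 2s + 1, 2r + 10s + 1)
Step 1: at (-0.5, 4), ∇F = (5, 40) → (-0.5, 4) − 0.1·(5, 40) = (-1, 0)
Step 2: at (-1, 0), ∇F = (-7, -1) → (-1, 0) − 0.1·(-7, -1) = (-0.3, 0.1)
Step 3: at (-0.3, 0.1), ∇F = (-1.2, 1.4) → (-0.3, 0.1) − 0.1·(-1.2, 1.4) = (-0.18, -0.04)
Step 4: at (-0.18, -0.04), ∇F = (-0.52, 0.24) → (-0.18, -0.04) − 0.1·(-0.52, 0.24) = (-0.128, -0.064)
Step 5: at (-0.128, -0.064), ∇F = (-0.152, 0.104) → (-0.128, -0.064) − 0.1·(-0.152, 0.104) = (-0.1128, -0.0744)
∂F/∂r at (-0.1128, -0.0744) = -0.0512

-0.0512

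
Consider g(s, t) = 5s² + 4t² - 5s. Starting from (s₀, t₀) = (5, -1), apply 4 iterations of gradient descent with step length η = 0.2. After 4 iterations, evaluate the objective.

∇g = (10s - 5, 8t)
(s₁, t₁) = (5, -1) − 0.2·(45, -8) = (-4, 0.6)
(s₂, t₂) = (-4, 0.6) − 0.2·(-45, 4.8) = (5, -0.36)
(s₃, t₃) = (5, -0.36) − 0.2·(45, -2.88) = (-4, 0.216)
(s₄, t₄) = (-4, 0.216) − 0.2·(-45, 1.728) = (5, -0.1296)
g(5, -0.1296) = 100.06718464

100.06718464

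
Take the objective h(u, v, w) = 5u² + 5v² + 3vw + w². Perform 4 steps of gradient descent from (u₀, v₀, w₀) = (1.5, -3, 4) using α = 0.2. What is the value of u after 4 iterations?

∇h = (10u, 10v + 3w, 3v + 2w)
(u₁, v₁, w₁) = (1.5, -3, 4) − 0.2·(15, -18, -1) = (-1.5, 0.6, 4.2)
(u₂, v₂, w₂) = (-1.5, 0.6, 4.2) − 0.2·(-15, 18.6, 10.2) = (1.5, -3.12, 2.16)
(u₃, v₃, w₃) = (1.5, -3.12, 2.16) − 0.2·(15, -24.72, -5.04) = (-1.5, 1.824, 3.168)
(u₄, v₄, w₄) = (-1.5, 1.824, 3.168) − 0.2·(-15, 27.744, 11.808) = (1.5, -3.7248, 0.8064)
u = 1.5

1.5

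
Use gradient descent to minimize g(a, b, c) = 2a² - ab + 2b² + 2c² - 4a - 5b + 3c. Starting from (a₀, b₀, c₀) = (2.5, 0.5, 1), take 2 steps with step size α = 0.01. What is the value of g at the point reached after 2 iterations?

2.2050104925

∇g = (4a - b - 4, -a + 4b - 5, 4c + 3)
Step 1: at (2.5, 0.5, 1), ∇g = (5.5, -5.5, 7) → (2.5, 0.5, 1) − 0.01·(5.5, -5.5, 7) = (2.445, 0.555, 0.93)
Step 2: at (2.445, 0.555, 0.93), ∇g = (5.225, -5.225, 6.72) → (2.445, 0.555, 0.93) − 0.01·(5.225, -5.225, 6.72) = (2.39275, 0.60725, 0.8628)
g(2.39275, 0.60725, 0.8628) = 2.2050104925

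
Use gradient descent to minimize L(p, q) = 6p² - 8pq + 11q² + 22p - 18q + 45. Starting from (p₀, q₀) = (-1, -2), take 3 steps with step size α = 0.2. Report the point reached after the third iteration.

(-88.088, 156.192)

∇L = (12p - 8q + 22, -8p + 22q - 18)
(p₁, q₁) = (-1, -2) − 0.2·(26, -54) = (-6.2, 8.8)
(p₂, q₂) = (-6.2, 8.8) − 0.2·(-122.8, 225.2) = (18.36, -36.24)
(p₃, q₃) = (18.36, -36.24) − 0.2·(532.24, -962.16) = (-88.088, 156.192)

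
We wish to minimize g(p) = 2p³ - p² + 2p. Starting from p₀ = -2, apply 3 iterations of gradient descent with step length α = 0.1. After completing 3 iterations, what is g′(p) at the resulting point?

g′(p) = 6p² - 2p + 2
Step 1: g′(-2) = 30; p₁ = -2 − 0.1·30 = -5
Step 2: g′(-5) = 162; p₂ = -5 − 0.1·162 = -21.2
Step 3: g′(-21.2) = 2741.04; p₃ = -21.2 − 0.1·2741.04 = -295.304
g′(p) at (-295.304) = 523819.322496

523819.322496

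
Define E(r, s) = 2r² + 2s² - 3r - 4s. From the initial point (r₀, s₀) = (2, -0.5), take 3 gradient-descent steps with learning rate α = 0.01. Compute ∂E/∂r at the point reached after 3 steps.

4.42368

∇E = (4r - 3, 4s - 4)
(r₁, s₁) = (2, -0.5) − 0.01·(5, -6) = (1.95, -0.44)
(r₂, s₂) = (1.95, -0.44) − 0.01·(4.8, -5.76) = (1.902, -0.3824)
(r₃, s₃) = (1.902, -0.3824) − 0.01·(4.608, -5.5296) = (1.85592, -0.327104)
∂E/∂r at (1.85592, -0.327104) = 4.42368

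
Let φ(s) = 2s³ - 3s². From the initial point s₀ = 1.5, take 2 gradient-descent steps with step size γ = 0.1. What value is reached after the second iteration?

φ′(s) = 6s² - 6s
s₁ = 1.5 − 0.1·4.5 = 1.05
s₂ = 1.05 − 0.1·0.315 = 1.0185

1.0185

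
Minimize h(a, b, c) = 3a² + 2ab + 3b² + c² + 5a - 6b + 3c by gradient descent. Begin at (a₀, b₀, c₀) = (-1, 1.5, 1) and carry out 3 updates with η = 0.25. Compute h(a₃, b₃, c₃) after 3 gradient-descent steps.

∇h = (6a + 2b + 5, 2a + 6b - 6, 2c + 3)
(a₁, b₁, c₁) = (-1, 1.5, 1) − 0.25·(2, 1, 5) = (-1.5, 1.25, -0.25)
(a₂, b₂, c₂) = (-1.5, 1.25, -0.25) − 0.25·(-1.5, -1.5, 2.5) = (-1.125, 1.625, -0.875)
(a₃, b₃, c₃) = (-1.125, 1.625, -0.875) − 0.25·(1.5, 1.5, 1.25) = (-1.5, 1.25, -1.1875)
h(-1.5, 1.25, -1.1875) = -9.46484375

-9.46484375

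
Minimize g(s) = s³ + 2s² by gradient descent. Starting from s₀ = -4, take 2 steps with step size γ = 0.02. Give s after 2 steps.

-5.560576

g′(s) = 3s² + 4s
s₁ = -4 − 0.02·32 = -4.64
s₂ = -4.64 − 0.02·46.0288 = -5.560576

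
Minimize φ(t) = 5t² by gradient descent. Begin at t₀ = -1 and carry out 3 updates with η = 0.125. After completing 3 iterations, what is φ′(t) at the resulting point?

0.15625

φ′(t) = 10t
t₁ = -1 − 0.125·(-10) = 0.25
t₂ = 0.25 − 0.125·2.5 = -0.0625
t₃ = -0.0625 − 0.125·(-0.625) = 0.015625
φ′(t) at (0.015625) = 0.15625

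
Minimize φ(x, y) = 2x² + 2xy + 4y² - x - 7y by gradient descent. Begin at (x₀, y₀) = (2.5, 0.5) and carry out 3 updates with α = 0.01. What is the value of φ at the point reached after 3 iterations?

7.233453611008

∇φ = (4x + 2y - 1, 2x + 8y - 7)
(x₁, y₁) = (2.5, 0.5) − 0.01·(10, 2) = (2.4, 0.48)
(x₂, y₂) = (2.4, 0.48) − 0.01·(9.56, 1.64) = (2.3044, 0.4636)
(x₃, y₃) = (2.3044, 0.4636) − 0.01·(9.1448, 1.3176) = (2.212952, 0.450424)
φ(2.212952, 0.450424) = 7.233453611008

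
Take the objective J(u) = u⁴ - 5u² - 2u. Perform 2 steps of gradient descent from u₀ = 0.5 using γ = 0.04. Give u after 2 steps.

J′(u) = 4u³ - 10u - 2
Step 1: J′(0.5) = -6.5; u₁ = 0.5 − 0.04·(-6.5) = 0.76
Step 2: J′(0.76) = -7.844096; u₂ = 0.76 − 0.04·(-7.844096) = 1.07376384

1.07376384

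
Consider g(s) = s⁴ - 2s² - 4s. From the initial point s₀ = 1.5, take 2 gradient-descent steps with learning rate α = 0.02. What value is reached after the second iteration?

g′(s) = 4s³ - 4s - 4
s₁ = 1.5 − 0.02·3.5 = 1.43
s₂ = 1.43 − 0.02·1.976828 = 1.39046344

1.39046344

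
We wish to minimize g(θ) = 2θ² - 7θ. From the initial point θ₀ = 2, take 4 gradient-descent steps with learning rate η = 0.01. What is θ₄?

g′(θ) = 4θ - 7
Step 1: g′(2) = 1; θ₁ = 2 − 0.01·1 = 1.99
Step 2: g′(1.99) = 0.96; θ₂ = 1.99 − 0.01·0.96 = 1.9804
Step 3: g′(1.9804) = 0.9216; θ₃ = 1.9804 − 0.01·0.9216 = 1.971184
Step 4: g′(1.971184) = 0.884736; θ₄ = 1.971184 − 0.01·0.884736 = 1.96233664

1.96233664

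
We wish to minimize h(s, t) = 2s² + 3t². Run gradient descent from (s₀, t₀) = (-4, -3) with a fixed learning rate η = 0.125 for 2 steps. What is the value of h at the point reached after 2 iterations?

2.10546875

∇h = (4s, 6t)
Step 1: at (-4, -3), ∇h = (-16, -18) → (-4, -3) − 0.125·(-16, -18) = (-2, -0.75)
Step 2: at (-2, -0.75), ∇h = (-8, -4.5) → (-2, -0.75) − 0.125·(-8, -4.5) = (-1, -0.1875)
h(-1, -0.1875) = 2.10546875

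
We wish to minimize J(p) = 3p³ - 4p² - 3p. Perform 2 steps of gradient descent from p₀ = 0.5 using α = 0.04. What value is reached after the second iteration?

0.859404

J′(p) = 9p² - 8p - 3
Step 1: J′(0.5) = -4.75; p₁ = 0.5 − 0.04·(-4.75) = 0.69
Step 2: J′(0.69) = -4.2351; p₂ = 0.69 − 0.04·(-4.2351) = 0.859404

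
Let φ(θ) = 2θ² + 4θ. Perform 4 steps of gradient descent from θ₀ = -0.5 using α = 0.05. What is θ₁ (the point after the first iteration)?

φ′(θ) = 4θ + 4
θ₁ = -0.5 − 0.05·2 = -0.6

-0.6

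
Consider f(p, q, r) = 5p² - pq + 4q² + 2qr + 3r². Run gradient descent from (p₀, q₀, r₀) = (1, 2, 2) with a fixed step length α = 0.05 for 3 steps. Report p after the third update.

∇f = (10p - q, -p + 8q + 2r, 2q + 6r)
Step 1: at (1, 2, 2), ∇f = (8, 19, 16) → (1, 2, 2) − 0.05·(8, 19, 16) = (0.6, 1.05, 1.2)
Step 2: at (0.6, 1.05, 1.2), ∇f = (4.95, 10.2, 9.3) → (0.6, 1.05, 1.2) − 0.05·(4.95, 10.2, 9.3) = (0.3525, 0.54, 0.735)
Step 3: at (0.3525, 0.54, 0.735), ∇f = (2.985, 5.4375, 5.49) → (0.3525, 0.54, 0.735) − 0.05·(2.985, 5.4375, 5.49) = (0.20325, 0.268125, 0.4605)
p = 0.20325

0.20325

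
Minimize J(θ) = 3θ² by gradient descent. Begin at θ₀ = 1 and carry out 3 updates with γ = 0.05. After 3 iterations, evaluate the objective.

0.352947

J′(θ) = 6θ
Step 1: J′(1) = 6; θ₁ = 1 − 0.05·6 = 0.7
Step 2: J′(0.7) = 4.2; θ₂ = 0.7 − 0.05·4.2 = 0.49
Step 3: J′(0.49) = 2.94; θ₃ = 0.49 − 0.05·2.94 = 0.343
J(0.343) = 0.352947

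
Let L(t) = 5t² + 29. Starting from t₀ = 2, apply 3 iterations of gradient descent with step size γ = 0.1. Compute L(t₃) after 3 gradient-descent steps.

29

L′(t) = 10t
t₁ = 2 − 0.1·20 = 0
t₂ = 0 − 0.1·0 = 0
t₃ = 0 − 0.1·0 = 0
L(0) = 29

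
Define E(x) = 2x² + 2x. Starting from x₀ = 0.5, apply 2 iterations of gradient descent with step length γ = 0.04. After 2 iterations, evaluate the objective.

0.49574272

E′(x) = 4x + 2
x₁ = 0.5 − 0.04·4 = 0.34
x₂ = 0.34 − 0.04·3.36 = 0.2056
E(0.2056) = 0.49574272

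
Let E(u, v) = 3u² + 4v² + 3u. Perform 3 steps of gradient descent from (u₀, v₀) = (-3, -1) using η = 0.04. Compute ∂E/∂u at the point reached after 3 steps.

-6.58464

∇E = (6u + 3, 8v)
Step 1: at (-3, -1), ∇E = (-15, -8) → (-3, -1) − 0.04·(-15, -8) = (-2.4, -0.68)
Step 2: at (-2.4, -0.68), ∇E = (-11.4, -5.44) → (-2.4, -0.68) − 0.04·(-11.4, -5.44) = (-1.944, -0.4624)
Step 3: at (-1.944, -0.4624), ∇E = (-8.664, -3.6992) → (-1.944, -0.4624) − 0.04·(-8.664, -3.6992) = (-1.59744, -0.314432)
∂E/∂u at (-1.59744, -0.314432) = -6.58464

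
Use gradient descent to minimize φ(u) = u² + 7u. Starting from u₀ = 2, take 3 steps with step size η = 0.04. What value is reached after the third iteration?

0.782784

φ′(u) = 2u + 7
Step 1: φ′(2) = 11; u₁ = 2 − 0.04·11 = 1.56
Step 2: φ′(1.56) = 10.12; u₂ = 1.56 − 0.04·10.12 = 1.1552
Step 3: φ′(1.1552) = 9.3104; u₃ = 1.1552 − 0.04·9.3104 = 0.782784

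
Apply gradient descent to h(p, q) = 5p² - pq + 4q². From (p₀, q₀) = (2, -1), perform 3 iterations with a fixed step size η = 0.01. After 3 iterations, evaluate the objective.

∇h = (10p - q, -p + 8q)
Step 1: at (2, -1), ∇h = (21, -10) → (2, -1) − 0.01·(21, -10) = (1.79, -0.9)
Step 2: at (1.79, -0.9), ∇h = (18.8, -8.99) → (1.79, -0.9) − 0.01·(18.8, -8.99) = (1.602, -0.8101)
Step 3: at (1.602, -0.8101), ∇h = (16.8301, -8.0828) → (1.602, -0.8101) − 0.01·(16.8301, -8.0828) = (1.433699, -0.729272)
h(1.433699, -0.729272) = 13.450371250069

13.450371250069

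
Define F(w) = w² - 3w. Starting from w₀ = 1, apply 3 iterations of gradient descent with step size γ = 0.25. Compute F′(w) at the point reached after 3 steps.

-0.125

F′(w) = 2w - 3
Step 1: F′(1) = -1; w₁ = 1 − 0.25·(-1) = 1.25
Step 2: F′(1.25) = -0.5; w₂ = 1.25 − 0.25·(-0.5) = 1.375
Step 3: F′(1.375) = -0.25; w₃ = 1.375 − 0.25·(-0.25) = 1.4375
F′(w) at (1.4375) = -0.125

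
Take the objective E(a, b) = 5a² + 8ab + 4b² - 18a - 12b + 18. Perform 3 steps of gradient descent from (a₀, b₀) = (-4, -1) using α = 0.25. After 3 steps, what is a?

∇E = (10a + 8b - 18, 8a + 8b - 12)
(a₁, b₁) = (-4, -1) − 0.25·(-66, -52) = (12.5, 12)
(a₂, b₂) = (12.5, 12) − 0.25·(203, 184) = (-38.25, -34)
(a₃, b₃) = (-38.25, -34) − 0.25·(-672.5, -590) = (129.875, 113.5)
a = 129.875

129.875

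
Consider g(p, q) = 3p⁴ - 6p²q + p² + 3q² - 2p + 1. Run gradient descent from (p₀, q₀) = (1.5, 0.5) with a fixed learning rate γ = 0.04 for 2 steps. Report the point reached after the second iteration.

(0.34848, 0.7088)

∇g = (12p³ - 12pq + 2p - 2, -6p² + 6q)
(p₁, q₁) = (1.5, 0.5) − 0.04·(32.5, -10.5) = (0.2, 0.92)
(p₂, q₂) = (0.2, 0.92) − 0.04·(-3.712, 5.28) = (0.34848, 0.7088)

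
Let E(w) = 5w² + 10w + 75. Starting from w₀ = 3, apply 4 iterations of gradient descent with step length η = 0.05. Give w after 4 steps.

-0.75

E′(w) = 10w + 10
Step 1: E′(3) = 40; w₁ = 3 − 0.05·40 = 1
Step 2: E′(1) = 20; w₂ = 1 − 0.05·20 = 0
Step 3: E′(0) = 10; w₃ = 0 − 0.05·10 = -0.5
Step 4: E′(-0.5) = 5; w₄ = -0.5 − 0.05·5 = -0.75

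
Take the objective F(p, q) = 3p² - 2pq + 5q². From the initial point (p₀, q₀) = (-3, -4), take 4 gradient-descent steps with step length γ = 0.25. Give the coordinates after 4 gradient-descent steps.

(8.25, -20)

∇F = (6p - 2q, -2p + 10q)
(p₁, q₁) = (-3, -4) − 0.25·(-10, -34) = (-0.5, 4.5)
(p₂, q₂) = (-0.5, 4.5) − 0.25·(-12, 46) = (2.5, -7)
(p₃, q₃) = (2.5, -7) − 0.25·(29, -75) = (-4.75, 11.75)
(p₄, q₄) = (-4.75, 11.75) − 0.25·(-52, 127) = (8.25, -20)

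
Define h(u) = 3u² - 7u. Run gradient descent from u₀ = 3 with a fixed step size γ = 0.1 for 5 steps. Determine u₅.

1.18544

h′(u) = 6u - 7
u₁ = 3 − 0.1·11 = 1.9
u₂ = 1.9 − 0.1·4.4 = 1.46
u₃ = 1.46 − 0.1·1.76 = 1.284
u₄ = 1.284 − 0.1·0.704 = 1.2136
u₅ = 1.2136 − 0.1·0.2816 = 1.18544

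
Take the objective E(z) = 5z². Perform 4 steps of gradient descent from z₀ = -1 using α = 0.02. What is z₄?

E′(z) = 10z
z₁ = -1 − 0.02·(-10) = -0.8
z₂ = -0.8 − 0.02·(-8) = -0.64
z₃ = -0.64 − 0.02·(-6.4) = -0.512
z₄ = -0.512 − 0.02·(-5.12) = -0.4096

-0.4096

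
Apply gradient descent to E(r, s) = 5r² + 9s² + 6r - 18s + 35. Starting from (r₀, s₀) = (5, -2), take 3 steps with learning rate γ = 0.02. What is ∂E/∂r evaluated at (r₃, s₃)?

∇E = (10r + 6, 18s - 18)
(r₁, s₁) = (5, -2) − 0.02·(56, -54) = (3.88, -0.92)
(r₂, s₂) = (3.88, -0.92) − 0.02·(44.8, -34.56) = (2.984, -0.2288)
(r₃, s₃) = (2.984, -0.2288) − 0.02·(35.84, -22.1184) = (2.2672, 0.213568)
∂E/∂r at (2.2672, 0.213568) = 28.672

28.672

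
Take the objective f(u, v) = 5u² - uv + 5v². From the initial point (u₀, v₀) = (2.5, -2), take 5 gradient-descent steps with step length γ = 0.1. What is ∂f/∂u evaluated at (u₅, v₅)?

-0.000225

∇f = (10u - v, -u + 10v)
(u₁, v₁) = (2.5, -2) − 0.1·(27, -22.5) = (-0.2, 0.25)
(u₂, v₂) = (-0.2, 0.25) − 0.1·(-2.25, 2.7) = (0.025, -0.02)
(u₃, v₃) = (0.025, -0.02) − 0.1·(0.27, -0.225) = (-0.002, 0.0025)
(u₄, v₄) = (-0.002, 0.0025) − 0.1·(-0.0225, 0.027) = (0.00025, -0.0002)
(u₅, v₅) = (0.00025, -0.0002) − 0.1·(0.0027, -0.00225) = (-0.00002, 0.000025)
∂f/∂u at (-0.00002, 0.000025) = -0.000225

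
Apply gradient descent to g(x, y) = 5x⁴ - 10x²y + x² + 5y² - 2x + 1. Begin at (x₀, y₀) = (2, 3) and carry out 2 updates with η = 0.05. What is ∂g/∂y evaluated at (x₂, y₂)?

∇g = (20x³ - 20xy + 2x - 2, -10x² + 10y)
Step 1: at (2, 3), ∇g = (42, -10) → (2, 3) − 0.05·(42, -10) = (-0.1, 3.5)
Step 2: at (-0.1, 3.5), ∇g = (4.78, 34.9) → (-0.1, 3.5) − 0.05·(4.78, 34.9) = (-0.339, 1.755)
∂g/∂y at (-0.339, 1.755) = 16.40079

16.40079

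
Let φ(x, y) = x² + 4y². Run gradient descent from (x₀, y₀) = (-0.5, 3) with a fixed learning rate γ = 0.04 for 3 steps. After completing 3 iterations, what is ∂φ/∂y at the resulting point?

∇φ = (2x, 8y)
Step 1: at (-0.5, 3), ∇φ = (-1, 24) → (-0.5, 3) − 0.04·(-1, 24) = (-0.46, 2.04)
Step 2: at (-0.46, 2.04), ∇φ = (-0.92, 16.32) → (-0.46, 2.04) − 0.04·(-0.92, 16.32) = (-0.4232, 1.3872)
Step 3: at (-0.4232, 1.3872), ∇φ = (-0.8464, 11.0976) → (-0.4232, 1.3872) − 0.04·(-0.8464, 11.0976) = (-0.389344, 0.943296)
∂φ/∂y at (-0.389344, 0.943296) = 7.546368

7.546368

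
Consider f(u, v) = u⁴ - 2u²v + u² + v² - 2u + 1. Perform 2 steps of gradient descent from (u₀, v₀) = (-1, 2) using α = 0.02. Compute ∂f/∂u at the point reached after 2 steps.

∇f = (4u³ - 4uv + 2u - 2, -2u² + 2v)
(u₁, v₁) = (-1, 2) − 0.02·(0, 2) = (-1, 1.96)
(u₂, v₂) = (-1, 1.96) − 0.02·(-0.16, 1.92) = (-0.9968, 1.9216)
∂f/∂u at (-0.9968, 1.9216) = -0.293519228928

-0.293519228928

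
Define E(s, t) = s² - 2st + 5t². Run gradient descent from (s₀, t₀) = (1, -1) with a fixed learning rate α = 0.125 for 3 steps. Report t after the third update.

0.125

∇E = (2s - 2t, -2s + 10t)
Step 1: at (1, -1), ∇E = (4, -12) → (1, -1) − 0.125·(4, -12) = (0.5, 0.5)
Step 2: at (0.5, 0.5), ∇E = (0, 4) → (0.5, 0.5) − 0.125·(0, 4) = (0.5, 0)
Step 3: at (0.5, 0), ∇E = (1, -1) → (0.5, 0) − 0.125·(1, -1) = (0.375, 0.125)
t = 0.125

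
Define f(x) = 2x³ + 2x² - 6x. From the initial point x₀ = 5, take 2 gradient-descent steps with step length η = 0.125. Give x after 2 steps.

f′(x) = 6x² + 4x - 6
Step 1: f′(5) = 164; x₁ = 5 − 0.125·164 = -15.5
Step 2: f′(-15.5) = 1373.5; x₂ = -15.5 − 0.125·1373.5 = -187.1875

-187.1875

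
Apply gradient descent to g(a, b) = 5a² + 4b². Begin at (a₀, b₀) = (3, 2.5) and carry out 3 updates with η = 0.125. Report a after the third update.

-0.046875

∇g = (10a, 8b)
(a₁, b₁) = (3, 2.5) − 0.125·(30, 20) = (-0.75, 0)
(a₂, b₂) = (-0.75, 0) − 0.125·(-7.5, 0) = (0.1875, 0)
(a₃, b₃) = (0.1875, 0) − 0.125·(1.875, 0) = (-0.046875, 0)
a = -0.046875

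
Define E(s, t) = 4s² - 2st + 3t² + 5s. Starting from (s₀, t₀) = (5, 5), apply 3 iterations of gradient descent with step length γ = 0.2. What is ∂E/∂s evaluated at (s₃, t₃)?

-9.96

∇E = (8s - 2t + 5, -2s + 6t)
(s₁, t₁) = (5, 5) − 0.2·(35, 20) = (-2, 1)
(s₂, t₂) = (-2, 1) − 0.2·(-13, 10) = (0.6, -1)
(s₃, t₃) = (0.6, -1) − 0.2·(11.8, -7.2) = (-1.76, 0.44)
∂E/∂s at (-1.76, 0.44) = -9.96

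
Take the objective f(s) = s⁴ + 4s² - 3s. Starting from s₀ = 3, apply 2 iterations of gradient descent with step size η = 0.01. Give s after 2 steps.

f′(s) = 4s³ + 8s - 3
s₁ = 3 − 0.01·129 = 1.71
s₂ = 1.71 − 0.01·30.680844 = 1.40319156

1.40319156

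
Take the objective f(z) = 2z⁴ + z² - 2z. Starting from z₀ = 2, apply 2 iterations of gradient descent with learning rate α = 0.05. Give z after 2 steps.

-0.1912

f′(z) = 8z³ + 2z - 2
z₁ = 2 − 0.05·66 = -1.3
z₂ = -1.3 − 0.05·(-22.176) = -0.1912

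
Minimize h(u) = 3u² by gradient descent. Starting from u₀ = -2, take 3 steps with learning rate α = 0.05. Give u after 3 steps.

h′(u) = 6u
u₁ = -2 − 0.05·(-12) = -1.4
u₂ = -1.4 − 0.05·(-8.4) = -0.98
u₃ = -0.98 − 0.05·(-5.88) = -0.686

-0.686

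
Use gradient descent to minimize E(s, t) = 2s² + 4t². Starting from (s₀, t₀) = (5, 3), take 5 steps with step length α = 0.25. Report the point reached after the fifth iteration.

(0, -3)

∇E = (4s, 8t)
(s₁, t₁) = (5, 3) − 0.25·(20, 24) = (0, -3)
(s₂, t₂) = (0, -3) − 0.25·(0, -24) = (0, 3)
(s₃, t₃) = (0, 3) − 0.25·(0, 24) = (0, -3)
(s₄, t₄) = (0, -3) − 0.25·(0, -24) = (0, 3)
(s₅, t₅) = (0, 3) − 0.25·(0, 24) = (0, -3)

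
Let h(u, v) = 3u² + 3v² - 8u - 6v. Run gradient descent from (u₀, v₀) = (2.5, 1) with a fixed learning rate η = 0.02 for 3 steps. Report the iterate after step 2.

(2.2368, 1)

∇h = (6u - 8, 6v - 6)
(u₁, v₁) = (2.5, 1) − 0.02·(7, 0) = (2.36, 1)
(u₂, v₂) = (2.36, 1) − 0.02·(6.16, 0) = (2.2368, 1)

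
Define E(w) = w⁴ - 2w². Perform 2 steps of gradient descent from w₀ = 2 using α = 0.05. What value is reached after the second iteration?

E′(w) = 4w³ - 4w
Step 1: E′(2) = 24; w₁ = 2 − 0.05·24 = 0.8
Step 2: E′(0.8) = -1.152; w₂ = 0.8 − 0.05·(-1.152) = 0.8576

0.8576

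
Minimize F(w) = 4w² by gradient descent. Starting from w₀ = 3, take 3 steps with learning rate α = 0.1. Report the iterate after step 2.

F′(w) = 8w
Step 1: F′(3) = 24; w₁ = 3 − 0.1·24 = 0.6
Step 2: F′(0.6) = 4.8; w₂ = 0.6 − 0.1·4.8 = 0.12

0.12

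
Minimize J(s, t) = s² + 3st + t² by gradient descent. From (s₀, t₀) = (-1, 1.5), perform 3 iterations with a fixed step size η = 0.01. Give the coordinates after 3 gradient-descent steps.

∇J = (2s + 3t, 3s + 2t)
(s₁, t₁) = (-1, 1.5) − 0.01·(2.5, 0) = (-1.025, 1.5)
(s₂, t₂) = (-1.025, 1.5) − 0.01·(2.45, -0.075) = (-1.0495, 1.50075)
(s₃, t₃) = (-1.0495, 1.50075) − 0.01·(2.40325, -0.147) = (-1.0735325, 1.50222)

(-1.0735325, 1.50222)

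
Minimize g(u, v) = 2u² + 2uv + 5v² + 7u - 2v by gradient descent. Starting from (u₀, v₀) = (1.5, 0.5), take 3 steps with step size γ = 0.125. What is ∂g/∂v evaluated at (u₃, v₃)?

-0.96875

∇g = (4u + 2v + 7, 2u + 10v - 2)
(u₁, v₁) = (1.5, 0.5) − 0.125·(14, 6) = (-0.25, -0.25)
(u₂, v₂) = (-0.25, -0.25) − 0.125·(5.5, -5) = (-0.9375, 0.375)
(u₃, v₃) = (-0.9375, 0.375) − 0.125·(4, -0.125) = (-1.4375, 0.390625)
∂g/∂v at (-1.4375, 0.390625) = -0.96875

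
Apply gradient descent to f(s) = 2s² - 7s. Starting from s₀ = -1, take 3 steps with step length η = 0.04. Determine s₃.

f′(s) = 4s - 7
s₁ = -1 − 0.04·(-11) = -0.56
s₂ = -0.56 − 0.04·(-9.24) = -0.1904
s₃ = -0.1904 − 0.04·(-7.7616) = 0.120064

0.120064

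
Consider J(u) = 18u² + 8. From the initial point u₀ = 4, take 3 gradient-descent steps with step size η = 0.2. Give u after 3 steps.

-953.312

J′(u) = 36u
Step 1: J′(4) = 144; u₁ = 4 − 0.2·144 = -24.8
Step 2: J′(-24.8) = -892.8; u₂ = -24.8 − 0.2·(-892.8) = 153.76
Step 3: J′(153.76) = 5535.36; u₃ = 153.76 − 0.2·5535.36 = -953.312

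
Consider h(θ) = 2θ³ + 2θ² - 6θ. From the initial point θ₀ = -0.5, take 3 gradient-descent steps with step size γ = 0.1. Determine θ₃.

h′(θ) = 6θ² + 4θ - 6
Step 1: h′(-0.5) = -6.5; θ₁ = -0.5 − 0.1·(-6.5) = 0.15
Step 2: h′(0.15) = -5.265; θ₂ = 0.15 − 0.1·(-5.265) = 0.6765
Step 3: h′(0.6765) = -0.5480865; θ₃ = 0.6765 − 0.1·(-0.5480865) = 0.73130865

0.73130865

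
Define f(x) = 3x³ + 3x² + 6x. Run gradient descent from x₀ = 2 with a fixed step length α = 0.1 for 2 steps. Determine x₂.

f′(x) = 9x² + 6x + 6
x₁ = 2 − 0.1·54 = -3.4
x₂ = -3.4 − 0.1·89.64 = -12.364

-12.364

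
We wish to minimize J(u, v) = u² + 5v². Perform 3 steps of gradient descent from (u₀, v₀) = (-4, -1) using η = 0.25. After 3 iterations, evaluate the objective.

57.203125

∇J = (2u, 10v)
(u₁, v₁) = (-4, -1) − 0.25·(-8, -10) = (-2, 1.5)
(u₂, v₂) = (-2, 1.5) − 0.25·(-4, 15) = (-1, -2.25)
(u₃, v₃) = (-1, -2.25) − 0.25·(-2, -22.5) = (-0.5, 3.375)
J(-0.5, 3.375) = 57.203125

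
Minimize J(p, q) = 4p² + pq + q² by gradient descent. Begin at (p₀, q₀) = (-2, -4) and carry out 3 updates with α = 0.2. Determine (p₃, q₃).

(0.8, -0.8)

∇J = (8p + q, p + 2q)
Step 1: at (-2, -4), ∇J = (-20, -10) → (-2, -4) − 0.2·(-20, -10) = (2, -2)
Step 2: at (2, -2), ∇J = (14, -2) → (2, -2) − 0.2·(14, -2) = (-0.8, -1.6)
Step 3: at (-0.8, -1.6), ∇J = (-8, -4) → (-0.8, -1.6) − 0.2·(-8, -4) = (0.8, -0.8)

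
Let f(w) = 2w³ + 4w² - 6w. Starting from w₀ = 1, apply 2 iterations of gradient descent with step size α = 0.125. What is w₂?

0.75

f′(w) = 6w² + 8w - 6
Step 1: f′(1) = 8; w₁ = 1 − 0.125·8 = 0
Step 2: f′(0) = -6; w₂ = 0 − 0.125·(-6) = 0.75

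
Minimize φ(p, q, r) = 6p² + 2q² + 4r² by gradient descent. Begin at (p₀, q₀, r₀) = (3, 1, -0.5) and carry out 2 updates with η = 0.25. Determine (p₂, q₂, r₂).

∇φ = (12p, 4q, 8r)
Step 1: at (3, 1, -0.5), ∇φ = (36, 4, -4) → (3, 1, -0.5) − 0.25·(36, 4, -4) = (-6, 0, 0.5)
Step 2: at (-6, 0, 0.5), ∇φ = (-72, 0, 4) → (-6, 0, 0.5) − 0.25·(-72, 0, 4) = (12, 0, -0.5)

(12, 0, -0.5)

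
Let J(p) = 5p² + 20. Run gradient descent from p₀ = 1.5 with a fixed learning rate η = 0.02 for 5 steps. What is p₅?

J′(p) = 10p
Step 1: J′(1.5) = 15; p₁ = 1.5 − 0.02·15 = 1.2
Step 2: J′(1.2) = 12; p₂ = 1.2 − 0.02·12 = 0.96
Step 3: J′(0.96) = 9.6; p₃ = 0.96 − 0.02·9.6 = 0.768
Step 4: J′(0.768) = 7.68; p₄ = 0.768 − 0.02·7.68 = 0.6144
Step 5: J′(0.6144) = 6.144; p₅ = 0.6144 − 0.02·6.144 = 0.49152

0.49152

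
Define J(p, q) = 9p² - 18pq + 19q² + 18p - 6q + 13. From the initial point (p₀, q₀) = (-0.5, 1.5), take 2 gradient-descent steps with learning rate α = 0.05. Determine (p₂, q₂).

(-2.21, 2.01)

∇J = (18p - 18q + 18, -18p + 38q - 6)
(p₁, q₁) = (-0.5, 1.5) − 0.05·(-18, 60) = (0.4, -1.5)
(p₂, q₂) = (0.4, -1.5) − 0.05·(52.2, -70.2) = (-2.21, 2.01)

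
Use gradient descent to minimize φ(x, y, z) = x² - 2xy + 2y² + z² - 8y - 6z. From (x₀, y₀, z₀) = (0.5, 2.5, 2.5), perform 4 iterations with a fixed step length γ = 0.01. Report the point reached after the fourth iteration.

∇φ = (2x - 2y, -2x + 4y - 8, 2z - 6)
(x₁, y₁, z₁) = (0.5, 2.5, 2.5) − 0.01·(-4, 1, -1) = (0.54, 2.49, 2.51)
(x₂, y₂, z₂) = (0.54, 2.49, 2.51) − 0.01·(-3.9, 0.88, -0.98) = (0.579, 2.4812, 2.5198)
(x₃, y₃, z₃) = (0.579, 2.4812, 2.5198) − 0.01·(-3.8044, 0.7668, -0.9604) = (0.617044, 2.473532, 2.529404)
(x₄, y₄, z₄) = (0.617044, 2.473532, 2.529404) − 0.01·(-3.712976, 0.66004, -0.941192) = (0.65417376, 2.4669316, 2.53881592)

(0.65417376, 2.4669316, 2.53881592)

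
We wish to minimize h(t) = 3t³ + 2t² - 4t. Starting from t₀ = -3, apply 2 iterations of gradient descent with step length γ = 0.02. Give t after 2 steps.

-7.2042

h′(t) = 9t² + 4t - 4
Step 1: h′(-3) = 65; t₁ = -3 − 0.02·65 = -4.3
Step 2: h′(-4.3) = 145.21; t₂ = -4.3 − 0.02·145.21 = -7.2042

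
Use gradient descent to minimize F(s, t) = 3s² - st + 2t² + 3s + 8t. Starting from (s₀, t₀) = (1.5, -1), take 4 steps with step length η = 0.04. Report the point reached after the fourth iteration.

(0.03529216, -1.40846336)

∇F = (6s - t + 3, -s + 4t + 8)
Step 1: at (1.5, -1), ∇F = (13, 2.5) → (1.5, -1) − 0.04·(13, 2.5) = (0.98, -1.1)
Step 2: at (0.98, -1.1), ∇F = (9.98, 2.62) → (0.98, -1.1) − 0.04·(9.98, 2.62) = (0.5808, -1.2048)
Step 3: at (0.5808, -1.2048), ∇F = (7.6896, 2.6) → (0.5808, -1.2048) − 0.04·(7.6896, 2.6) = (0.273216, -1.3088)
Step 4: at (0.273216, -1.3088), ∇F = (5.948096, 2.491584) → (0.273216, -1.3088) − 0.04·(5.948096, 2.491584) = (0.03529216, -1.40846336)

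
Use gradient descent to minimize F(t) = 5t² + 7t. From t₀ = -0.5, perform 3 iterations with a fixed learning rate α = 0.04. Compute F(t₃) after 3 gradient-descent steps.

F′(t) = 10t + 7
t₁ = -0.5 − 0.04·2 = -0.58
t₂ = -0.58 − 0.04·1.2 = -0.628
t₃ = -0.628 − 0.04·0.72 = -0.6568
F(-0.6568) = -2.4406688

-2.4406688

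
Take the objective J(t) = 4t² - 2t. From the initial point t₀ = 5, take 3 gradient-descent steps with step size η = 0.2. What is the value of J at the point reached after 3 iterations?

3.960704

J′(t) = 8t - 2
t₁ = 5 − 0.2·38 = -2.6
t₂ = -2.6 − 0.2·(-22.8) = 1.96
t₃ = 1.96 − 0.2·13.68 = -0.776
J(-0.776) = 3.960704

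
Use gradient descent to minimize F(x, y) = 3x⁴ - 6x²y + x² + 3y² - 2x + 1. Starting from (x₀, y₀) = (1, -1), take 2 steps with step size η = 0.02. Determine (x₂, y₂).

(0.41060608, -0.636352)

∇F = (12x³ - 12xy + 2x - 2, -6x² + 6y)
(x₁, y₁) = (1, -1) − 0.02·(24, -12) = (0.52, -0.76)
(x₂, y₂) = (0.52, -0.76) − 0.02·(5.469696, -6.1824) = (0.41060608, -0.636352)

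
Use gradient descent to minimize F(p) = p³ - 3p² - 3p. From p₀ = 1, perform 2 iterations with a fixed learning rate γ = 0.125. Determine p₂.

2.2890625

F′(p) = 3p² - 6p - 3
Step 1: F′(1) = -6; p₁ = 1 − 0.125·(-6) = 1.75
Step 2: F′(1.75) = -4.3125; p₂ = 1.75 − 0.125·(-4.3125) = 2.2890625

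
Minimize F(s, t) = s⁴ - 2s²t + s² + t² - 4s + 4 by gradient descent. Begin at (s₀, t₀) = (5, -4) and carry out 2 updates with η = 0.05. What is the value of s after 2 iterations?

2853.4574

∇F = (4s³ - 4st + 2s - 4, -2s² + 2t)
Step 1: at (5, -4), ∇F = (586, -58) → (5, -4) − 0.05·(586, -58) = (-24.3, -1.1)
Step 2: at (-24.3, -1.1), ∇F = (-57555.148, -1183.18) → (-24.3, -1.1) − 0.05·(-57555.148, -1183.18) = (2853.4574, 58.059)
s = 2853.4574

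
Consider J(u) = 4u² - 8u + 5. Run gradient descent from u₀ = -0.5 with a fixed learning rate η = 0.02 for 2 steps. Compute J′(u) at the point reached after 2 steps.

J′(u) = 8u - 8
Step 1: J′(-0.5) = -12; u₁ = -0.5 − 0.02·(-12) = -0.26
Step 2: J′(-0.26) = -10.08; u₂ = -0.26 − 0.02·(-10.08) = -0.0584
J′(u) at (-0.0584) = -8.4672

-8.4672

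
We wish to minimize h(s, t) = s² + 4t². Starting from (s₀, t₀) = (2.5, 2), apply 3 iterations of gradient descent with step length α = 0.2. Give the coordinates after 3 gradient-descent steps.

∇h = (2s, 8t)
Step 1: at (2.5, 2), ∇h = (5, 16) → (2.5, 2) − 0.2·(5, 16) = (1.5, -1.2)
Step 2: at (1.5, -1.2), ∇h = (3, -9.6) → (1.5, -1.2) − 0.2·(3, -9.6) = (0.9, 0.72)
Step 3: at (0.9, 0.72), ∇h = (1.8, 5.76) → (0.9, 0.72) − 0.2·(1.8, 5.76) = (0.54, -0.432)

(0.54, -0.432)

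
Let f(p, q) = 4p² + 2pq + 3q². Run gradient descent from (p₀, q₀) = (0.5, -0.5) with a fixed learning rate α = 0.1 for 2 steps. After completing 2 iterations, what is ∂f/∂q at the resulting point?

∇f = (8p + 2q, 2p + 6q)
(p₁, q₁) = (0.5, -0.5) − 0.1·(3, -2) = (0.2, -0.3)
(p₂, q₂) = (0.2, -0.3) − 0.1·(1, -1.4) = (0.1, -0.16)
∂f/∂q at (0.1, -0.16) = -0.76

-0.76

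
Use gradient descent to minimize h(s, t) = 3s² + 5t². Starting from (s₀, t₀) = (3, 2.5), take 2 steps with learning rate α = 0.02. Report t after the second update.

∇h = (6s, 10t)
(s₁, t₁) = (3, 2.5) − 0.02·(18, 25) = (2.64, 2)
(s₂, t₂) = (2.64, 2) − 0.02·(15.84, 20) = (2.3232, 1.6)
t = 1.6

1.6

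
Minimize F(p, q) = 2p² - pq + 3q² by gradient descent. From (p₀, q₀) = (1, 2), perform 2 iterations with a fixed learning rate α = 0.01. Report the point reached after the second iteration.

(0.9597, 1.7864)

∇F = (4p - q, -p + 6q)
(p₁, q₁) = (1, 2) − 0.01·(2, 11) = (0.98, 1.89)
(p₂, q₂) = (0.98, 1.89) − 0.01·(2.03, 10.36) = (0.9597, 1.7864)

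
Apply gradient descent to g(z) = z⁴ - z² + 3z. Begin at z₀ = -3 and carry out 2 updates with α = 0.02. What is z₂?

-1.03590336

g′(z) = 4z³ - 2z + 3
z₁ = -3 − 0.02·(-99) = -1.02
z₂ = -1.02 − 0.02·0.795168 = -1.03590336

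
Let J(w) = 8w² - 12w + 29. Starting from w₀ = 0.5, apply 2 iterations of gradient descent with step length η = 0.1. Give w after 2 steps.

J′(w) = 16w - 12
Step 1: J′(0.5) = -4; w₁ = 0.5 − 0.1·(-4) = 0.9
Step 2: J′(0.9) = 2.4; w₂ = 0.9 − 0.1·2.4 = 0.66

0.66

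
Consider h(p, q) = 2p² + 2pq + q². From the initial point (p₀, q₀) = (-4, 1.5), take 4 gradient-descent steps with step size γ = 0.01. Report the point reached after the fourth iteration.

∇h = (4p + 2q, 2p + 2q)
Step 1: at (-4, 1.5), ∇h = (-13, -5) → (-4, 1.5) − 0.01·(-13, -5) = (-3.87, 1.55)
Step 2: at (-3.87, 1.55), ∇h = (-12.38, -4.64) → (-3.87, 1.55) − 0.01·(-12.38, -4.64) = (-3.7462, 1.5964)
Step 3: at (-3.7462, 1.5964), ∇h = (-11.792, -4.2996) → (-3.7462, 1.5964) − 0.01·(-11.792, -4.2996) = (-3.62828, 1.639396)
Step 4: at (-3.62828, 1.639396), ∇h = (-11.234328, -3.977768) → (-3.62828, 1.639396) − 0.01·(-11.234328, -3.977768) = (-3.51593672, 1.67917368)

(-3.51593672, 1.67917368)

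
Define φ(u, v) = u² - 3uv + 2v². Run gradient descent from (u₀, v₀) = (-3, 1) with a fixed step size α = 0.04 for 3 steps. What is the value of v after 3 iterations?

-0.211968

∇φ = (2u - 3v, -3u + 4v)
(u₁, v₁) = (-3, 1) − 0.04·(-9, 13) = (-2.64, 0.48)
(u₂, v₂) = (-2.64, 0.48) − 0.04·(-6.72, 9.84) = (-2.3712, 0.0864)
(u₃, v₃) = (-2.3712, 0.0864) − 0.04·(-5.0016, 7.4592) = (-2.171136, -0.211968)
v = -0.211968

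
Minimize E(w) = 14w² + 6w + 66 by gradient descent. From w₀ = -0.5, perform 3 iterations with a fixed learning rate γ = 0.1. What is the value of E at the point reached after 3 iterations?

E′(w) = 28w + 6
w₁ = -0.5 − 0.1·(-8) = 0.3
w₂ = 0.3 − 0.1·14.4 = -1.14
w₃ = -1.14 − 0.1·(-25.92) = 1.452
E(1.452) = 104.228256

104.228256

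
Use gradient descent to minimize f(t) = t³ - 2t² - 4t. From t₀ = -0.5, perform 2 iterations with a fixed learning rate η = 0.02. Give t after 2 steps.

-0.4465375

f′(t) = 3t² - 4t - 4
t₁ = -0.5 − 0.02·(-1.25) = -0.475
t₂ = -0.475 − 0.02·(-1.423125) = -0.4465375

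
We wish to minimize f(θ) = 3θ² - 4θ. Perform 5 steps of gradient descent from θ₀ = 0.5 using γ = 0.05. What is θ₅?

f′(θ) = 6θ - 4
Step 1: f′(0.5) = -1; θ₁ = 0.5 − 0.05·(-1) = 0.55
Step 2: f′(0.55) = -0.7; θ₂ = 0.55 − 0.05·(-0.7) = 0.585
Step 3: f′(0.585) = -0.49; θ₃ = 0.585 − 0.05·(-0.49) = 0.6095
Step 4: f′(0.6095) = -0.343; θ₄ = 0.6095 − 0.05·(-0.343) = 0.62665
Step 5: f′(0.62665) = -0.2401; θ₅ = 0.62665 − 0.05·(-0.2401) = 0.638655

0.638655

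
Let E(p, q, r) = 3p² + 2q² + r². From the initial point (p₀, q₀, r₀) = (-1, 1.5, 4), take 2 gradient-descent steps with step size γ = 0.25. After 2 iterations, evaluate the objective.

1.1875

∇E = (6p, 4q, 2r)
(p₁, q₁, r₁) = (-1, 1.5, 4) − 0.25·(-6, 6, 8) = (0.5, 0, 2)
(p₂, q₂, r₂) = (0.5, 0, 2) − 0.25·(3, 0, 4) = (-0.25, 0, 1)
E(-0.25, 0, 1) = 1.1875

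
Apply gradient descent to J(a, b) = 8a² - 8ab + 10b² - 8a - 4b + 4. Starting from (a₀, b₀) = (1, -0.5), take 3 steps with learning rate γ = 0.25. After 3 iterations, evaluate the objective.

∇J = (16a - 8b - 8, -8a + 20b - 4)
(a₁, b₁) = (1, -0.5) − 0.25·(12, -22) = (-2, 5)
(a₂, b₂) = (-2, 5) − 0.25·(-80, 112) = (18, -23)
(a₃, b₃) = (18, -23) − 0.25·(464, -608) = (-98, 129)
J(-98, 129) = 344650

344650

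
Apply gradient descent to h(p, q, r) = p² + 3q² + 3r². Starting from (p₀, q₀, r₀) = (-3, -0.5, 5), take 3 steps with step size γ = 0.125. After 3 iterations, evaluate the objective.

1.62030029296875

∇h = (2p, 6q, 6r)
Step 1: at (-3, -0.5, 5), ∇h = (-6, -3, 30) → (-3, -0.5, 5) − 0.125·(-6, -3, 30) = (-2.25, -0.125, 1.25)
Step 2: at (-2.25, -0.125, 1.25), ∇h = (-4.5, -0.75, 7.5) → (-2.25, -0.125, 1.25) − 0.125·(-4.5, -0.75, 7.5) = (-1.6875, -0.03125, 0.3125)
Step 3: at (-1.6875, -0.03125, 0.3125), ∇h = (-3.375, -0.1875, 1.875) → (-1.6875, -0.03125, 0.3125) − 0.125·(-3.375, -0.1875, 1.875) = (-1.265625, -0.0078125, 0.078125)
h(-1.265625, -0.0078125, 0.078125) = 1.62030029296875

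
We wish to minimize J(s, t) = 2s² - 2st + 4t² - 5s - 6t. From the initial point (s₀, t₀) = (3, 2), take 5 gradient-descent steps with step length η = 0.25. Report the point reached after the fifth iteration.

(2.140625, 0.53125)

∇J = (4s - 2t - 5, -2s + 8t - 6)
Step 1: at (3, 2), ∇J = (3, 4) → (3, 2) − 0.25·(3, 4) = (2.25, 1)
Step 2: at (2.25, 1), ∇J = (2, -2.5) → (2.25, 1) − 0.25·(2, -2.5) = (1.75, 1.625)
Step 3: at (1.75, 1.625), ∇J = (-1.25, 3.5) → (1.75, 1.625) − 0.25·(-1.25, 3.5) = (2.0625, 0.75)
Step 4: at (2.0625, 0.75), ∇J = (1.75, -4.125) → (2.0625, 0.75) − 0.25·(1.75, -4.125) = (1.625, 1.78125)
Step 5: at (1.625, 1.78125), ∇J = (-2.0625, 5) → (1.625, 1.78125) − 0.25·(-2.0625, 5) = (2.140625, 0.53125)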